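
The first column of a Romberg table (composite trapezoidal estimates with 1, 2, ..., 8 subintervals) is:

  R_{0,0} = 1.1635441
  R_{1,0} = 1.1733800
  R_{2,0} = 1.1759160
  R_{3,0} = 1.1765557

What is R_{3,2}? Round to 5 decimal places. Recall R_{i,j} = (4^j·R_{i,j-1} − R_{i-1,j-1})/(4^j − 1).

Richardson extrapolation on the trapezoidal column (denominator 4−1=3):
R_{2,1} = (4·1.1759160 − 1.1733800) / 3 = 1.1767613
R_{3,1} = (4·1.1765557 − 1.1759160) / 3 = 1.1767689
R_{3,2} = (16·1.1767689 − 1.1767613) / 15 = 1.1767694

1.17677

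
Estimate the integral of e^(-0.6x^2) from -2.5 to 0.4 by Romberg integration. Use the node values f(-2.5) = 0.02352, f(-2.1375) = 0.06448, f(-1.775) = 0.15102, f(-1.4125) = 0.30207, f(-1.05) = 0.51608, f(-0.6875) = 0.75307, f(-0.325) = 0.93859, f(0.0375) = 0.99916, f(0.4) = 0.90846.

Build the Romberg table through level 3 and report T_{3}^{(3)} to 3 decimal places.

T_{0}^{(0)} (trapezoid, 1 panel, h=2.9000): 1.35137
T_{1}^{(0)} (trapezoid, 2 panels, h=1.4500): 1.42400
T_{2}^{(0)} (trapezoid, 4 panels, h=0.7250): 1.50197
T_{3}^{(0)} (trapezoid, 8 panels, h=0.3625): 1.51904
T_{1}^{(1)} = 1.42400 + (1.42400 − 1.35137)/3 = 1.44821
T_{2}^{(1)} = 1.50197 + (1.50197 − 1.42400)/3 = 1.52796
T_{3}^{(1)} = 1.51904 + (1.51904 − 1.50197)/3 = 1.52473
T_{2}^{(2)} = 1.52796 + (1.52796 − 1.44821)/15 = 1.53328
T_{3}^{(2)} = 1.52473 + (1.52473 − 1.52796)/15 = 1.52451
T_{3}^{(3)} = 1.52451 + (1.52451 − 1.53328)/63 = 1.52437

1.524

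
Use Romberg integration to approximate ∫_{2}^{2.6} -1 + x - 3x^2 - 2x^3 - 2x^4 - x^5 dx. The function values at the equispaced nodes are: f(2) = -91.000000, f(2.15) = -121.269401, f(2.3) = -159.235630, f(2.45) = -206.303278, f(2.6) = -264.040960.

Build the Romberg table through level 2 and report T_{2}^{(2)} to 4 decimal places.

-99.1896

T_{0}^{(0)} (trapezoid, 1 panel, h=0.6000): -106.512288
T_{1}^{(0)} (trapezoid, 2 panels, h=0.3000): -101.026833
T_{2}^{(0)} (trapezoid, 4 panels, h=0.1500): -99.649318
T_{1}^{(1)} = -101.026833 + (-101.026833 − (-106.512288))/3 = -99.198348
T_{2}^{(1)} = -99.649318 + (-99.649318 − (-101.026833))/3 = -99.190146
T_{2}^{(2)} = -99.190146 + (-99.190146 − (-99.198348))/15 = -99.189599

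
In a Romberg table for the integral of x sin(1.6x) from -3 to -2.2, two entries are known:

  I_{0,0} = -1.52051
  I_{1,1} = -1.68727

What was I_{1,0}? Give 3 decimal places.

-1.646

From I_{1,1} = (4·I_{1,0} − I_{0,0})/3, solve for I_{1,0}:
4·I_{1,0} = 3·(-1.68727) + (-1.52051) = -6.58232
I_{1,0} = -1.64558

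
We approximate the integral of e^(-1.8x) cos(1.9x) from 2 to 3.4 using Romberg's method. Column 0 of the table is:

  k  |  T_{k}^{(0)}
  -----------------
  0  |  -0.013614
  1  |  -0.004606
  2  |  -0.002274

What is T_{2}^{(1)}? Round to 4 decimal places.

Richardson extrapolation on the trapezoidal column (denominator 4−1=3):
T_{2}^{(1)} = -0.002274 + (-0.002274 − (-0.004606))/3 = -0.001497

-0.0015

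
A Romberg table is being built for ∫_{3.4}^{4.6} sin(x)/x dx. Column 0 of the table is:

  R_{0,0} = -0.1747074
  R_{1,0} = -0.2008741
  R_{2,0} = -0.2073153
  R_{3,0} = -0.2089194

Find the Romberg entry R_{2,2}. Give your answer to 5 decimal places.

Richardson extrapolation on the trapezoidal column (denominator 4−1=3):
R_{1,1} = -0.2008741 + (-0.2008741 − (-0.1747074))/3 = -0.2095963
R_{2,1} = (4·(-0.2073153) − (-0.2008741)) / 3 = -0.2094624
R_{2,2} = (16·(-0.2094624) − (-0.2095963)) / 15 = -0.2094535

-0.20945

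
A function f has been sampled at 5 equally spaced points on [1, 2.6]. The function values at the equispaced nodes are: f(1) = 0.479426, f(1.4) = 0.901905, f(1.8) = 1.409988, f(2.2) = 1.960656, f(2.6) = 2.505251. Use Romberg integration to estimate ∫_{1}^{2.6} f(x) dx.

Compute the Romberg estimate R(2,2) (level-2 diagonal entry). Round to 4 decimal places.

R(0,0) (trapezoid, 1 panel, h=1.6000): 2.387742
R(1,0) (trapezoid, 2 panels, h=0.8000): 2.321861
R(2,0) (trapezoid, 4 panels, h=0.4000): 2.305955
R(1,1) = 2.321861 + (2.321861 − 2.387742)/3 = 2.299901
R(2,1) = 2.305955 + (2.305955 − 2.321861)/3 = 2.300653
R(2,2) = 2.300653 + (2.300653 − 2.299901)/15 = 2.300703

2.3007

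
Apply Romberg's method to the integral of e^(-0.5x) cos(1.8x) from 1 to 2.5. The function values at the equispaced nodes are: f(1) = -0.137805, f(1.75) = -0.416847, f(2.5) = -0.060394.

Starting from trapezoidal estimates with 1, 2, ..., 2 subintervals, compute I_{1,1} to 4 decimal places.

I_{0,0} (trapezoid, 1 panel, h=1.5000): -0.148649
I_{1,0} (trapezoid, 2 panels, h=0.7500): -0.386960
I_{1,1} = -0.386960 + (-0.386960 − (-0.148649))/3 = -0.466397

-0.4664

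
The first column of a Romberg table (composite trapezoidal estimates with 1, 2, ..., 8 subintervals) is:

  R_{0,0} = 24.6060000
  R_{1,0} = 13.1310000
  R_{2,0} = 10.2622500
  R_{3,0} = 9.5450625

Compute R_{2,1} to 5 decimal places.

Richardson extrapolation on the trapezoidal column (denominator 4−1=3):
R_{2,1} = 10.2622500 + (10.2622500 − 13.1310000)/3 = 9.3060000

9.30600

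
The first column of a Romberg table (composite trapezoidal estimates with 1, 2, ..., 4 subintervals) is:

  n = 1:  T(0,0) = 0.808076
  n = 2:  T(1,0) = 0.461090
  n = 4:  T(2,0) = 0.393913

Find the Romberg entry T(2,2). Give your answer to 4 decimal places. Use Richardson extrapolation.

0.3733

T(1,1) = 0.461090 + (0.461090 − 0.808076)/3 = 0.345428
T(2,1) = (4·0.393913 − 0.461090) / 3 = 0.371521
T(2,2) = 0.371521 + (0.371521 − 0.345428)/15 = 0.373261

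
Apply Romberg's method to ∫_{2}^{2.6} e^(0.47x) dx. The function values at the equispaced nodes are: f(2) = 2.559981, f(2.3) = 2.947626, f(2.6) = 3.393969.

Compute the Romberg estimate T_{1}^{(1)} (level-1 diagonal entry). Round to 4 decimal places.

1.7744

T_{0}^{(0)} (trapezoid, 1 panel, h=0.6000): 1.786185
T_{1}^{(0)} (trapezoid, 2 panels, h=0.3000): 1.777380
T_{1}^{(1)} = 1.777380 + (1.777380 − 1.786185)/3 = 1.774445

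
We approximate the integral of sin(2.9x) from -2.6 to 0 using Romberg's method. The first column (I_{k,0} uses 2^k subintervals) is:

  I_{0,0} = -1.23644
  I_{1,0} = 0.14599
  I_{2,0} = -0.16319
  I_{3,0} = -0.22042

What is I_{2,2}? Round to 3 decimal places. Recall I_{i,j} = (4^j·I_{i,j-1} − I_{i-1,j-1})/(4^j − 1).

-0.324

I_{1,1} = 0.14599 + (0.14599 − (-1.23644))/3 = 0.60680
I_{2,1} = -0.16319 + (-0.16319 − 0.14599)/3 = -0.26625
I_{2,2} = -0.26625 + (-0.26625 − 0.60680)/15 = -0.32445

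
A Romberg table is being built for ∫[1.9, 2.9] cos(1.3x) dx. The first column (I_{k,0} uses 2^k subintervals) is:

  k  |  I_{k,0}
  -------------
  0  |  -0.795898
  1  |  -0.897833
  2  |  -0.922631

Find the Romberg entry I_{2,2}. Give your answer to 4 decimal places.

-0.9308

I_{1,1} = (4·(-0.897833) − (-0.795898)) / 3 = -0.931811
I_{2,1} = (4·(-0.922631) − (-0.897833)) / 3 = -0.930897
I_{2,2} = (16·(-0.930897) − (-0.931811)) / 15 = -0.930836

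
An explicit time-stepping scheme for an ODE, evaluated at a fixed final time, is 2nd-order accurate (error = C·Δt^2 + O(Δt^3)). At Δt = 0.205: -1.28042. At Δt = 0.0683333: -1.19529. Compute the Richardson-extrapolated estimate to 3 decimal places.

Extrapolated value = (9·A(Δt/3) − A(Δt)) / (9 − 1)
= (9·(-1.19529) − (-1.28042)) / 8
= -9.47719 / 8 = -1.18465

-1.185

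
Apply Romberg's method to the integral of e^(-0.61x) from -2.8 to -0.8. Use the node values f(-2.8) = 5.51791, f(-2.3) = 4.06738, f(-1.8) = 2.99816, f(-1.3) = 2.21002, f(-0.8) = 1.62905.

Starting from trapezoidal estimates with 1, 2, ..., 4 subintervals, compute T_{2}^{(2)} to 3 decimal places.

T_{0}^{(0)} (trapezoid, 1 panel, h=2.0000): 7.14696
T_{1}^{(0)} (trapezoid, 2 panels, h=1.0000): 6.57164
T_{2}^{(0)} (trapezoid, 4 panels, h=0.5000): 6.42452
T_{1}^{(1)} = 6.57164 + (6.57164 − 7.14696)/3 = 6.37987
T_{2}^{(1)} = 6.42452 + (6.42452 − 6.57164)/3 = 6.37548
T_{2}^{(2)} = 6.37548 + (6.37548 − 6.37987)/15 = 6.37519

6.375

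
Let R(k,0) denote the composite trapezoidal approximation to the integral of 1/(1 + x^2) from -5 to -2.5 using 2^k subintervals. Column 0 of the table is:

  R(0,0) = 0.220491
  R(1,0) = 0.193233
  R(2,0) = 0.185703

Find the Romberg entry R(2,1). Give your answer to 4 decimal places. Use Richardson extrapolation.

Richardson extrapolation on the trapezoidal column (denominator 4−1=3):
R(2,1) = (4·0.185703 − 0.193233) / 3 = 0.183193

0.1832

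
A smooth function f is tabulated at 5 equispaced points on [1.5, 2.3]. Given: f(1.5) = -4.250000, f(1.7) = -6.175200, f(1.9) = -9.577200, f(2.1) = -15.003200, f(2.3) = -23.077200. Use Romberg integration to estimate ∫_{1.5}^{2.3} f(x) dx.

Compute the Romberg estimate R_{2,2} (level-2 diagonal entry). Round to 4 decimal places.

-8.7460

R_{0,0} (trapezoid, 1 panel, h=0.8000): -10.930880
R_{1,0} (trapezoid, 2 panels, h=0.4000): -9.296320
R_{2,0} (trapezoid, 4 panels, h=0.2000): -8.883840
R_{1,1} = -9.296320 + (-9.296320 − (-10.930880))/3 = -8.751467
R_{2,1} = -8.883840 + (-8.883840 − (-9.296320))/3 = -8.746347
R_{2,2} = -8.746347 + (-8.746347 − (-8.751467))/15 = -8.746006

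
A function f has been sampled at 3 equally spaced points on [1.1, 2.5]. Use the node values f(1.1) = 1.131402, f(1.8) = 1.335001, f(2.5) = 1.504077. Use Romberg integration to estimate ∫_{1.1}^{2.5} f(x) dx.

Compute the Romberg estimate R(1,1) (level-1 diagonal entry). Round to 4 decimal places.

1.8609

R(0,0) (trapezoid, 1 panel, h=1.4000): 1.844835
R(1,0) (trapezoid, 2 panels, h=0.7000): 1.856918
R(1,1) = 1.856918 + (1.856918 − 1.844835)/3 = 1.860946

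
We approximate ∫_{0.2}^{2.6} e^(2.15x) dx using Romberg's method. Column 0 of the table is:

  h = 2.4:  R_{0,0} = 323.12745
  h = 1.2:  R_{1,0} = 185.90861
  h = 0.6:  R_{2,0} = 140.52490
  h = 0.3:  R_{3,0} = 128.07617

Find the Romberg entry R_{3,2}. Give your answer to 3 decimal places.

Richardson extrapolation on the trapezoidal column (denominator 4−1=3):
R_{2,1} = 140.52490 + (140.52490 − 185.90861)/3 = 125.39700
R_{3,1} = 128.07617 + (128.07617 − 140.52490)/3 = 123.92659
R_{3,2} = (16·123.92659 − 125.39700) / 15 = 123.82856

123.829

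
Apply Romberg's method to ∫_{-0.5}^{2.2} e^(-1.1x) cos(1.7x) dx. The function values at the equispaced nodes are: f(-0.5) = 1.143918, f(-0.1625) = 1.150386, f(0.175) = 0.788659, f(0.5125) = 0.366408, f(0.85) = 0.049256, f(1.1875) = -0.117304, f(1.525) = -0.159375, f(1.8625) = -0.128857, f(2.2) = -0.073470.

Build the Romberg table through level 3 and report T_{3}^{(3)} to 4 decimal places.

T_{0}^{(0)} (trapezoid, 1 panel, h=2.7000): 1.445105
T_{1}^{(0)} (trapezoid, 2 panels, h=1.3500): 0.789048
T_{2}^{(0)} (trapezoid, 4 panels, h=0.6750): 0.819291
T_{3}^{(0)} (trapezoid, 8 panels, h=0.3375): 0.838484
T_{1}^{(1)} = 0.789048 + (0.789048 − 1.445105)/3 = 0.570362
T_{2}^{(1)} = 0.819291 + (0.819291 − 0.789048)/3 = 0.829372
T_{3}^{(1)} = 0.838484 + (0.838484 − 0.819291)/3 = 0.844882
T_{2}^{(2)} = 0.829372 + (0.829372 − 0.570362)/15 = 0.846639
T_{3}^{(2)} = 0.844882 + (0.844882 − 0.829372)/15 = 0.845916
T_{3}^{(3)} = 0.845916 + (0.845916 − 0.846639)/63 = 0.845905

0.8459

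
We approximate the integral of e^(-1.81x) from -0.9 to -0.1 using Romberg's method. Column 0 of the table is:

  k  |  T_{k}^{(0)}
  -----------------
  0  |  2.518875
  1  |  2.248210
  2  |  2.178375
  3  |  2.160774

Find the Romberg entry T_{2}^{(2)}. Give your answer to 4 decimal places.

2.1549

T_{1}^{(1)} = (4·2.248210 − 2.518875) / 3 = 2.157988
T_{2}^{(1)} = (4·2.178375 − 2.248210) / 3 = 2.155097
T_{2}^{(2)} = (16·2.155097 − 2.157988) / 15 = 2.154904
(Column j=1 coincides with Simpson's rule on the same nodes.)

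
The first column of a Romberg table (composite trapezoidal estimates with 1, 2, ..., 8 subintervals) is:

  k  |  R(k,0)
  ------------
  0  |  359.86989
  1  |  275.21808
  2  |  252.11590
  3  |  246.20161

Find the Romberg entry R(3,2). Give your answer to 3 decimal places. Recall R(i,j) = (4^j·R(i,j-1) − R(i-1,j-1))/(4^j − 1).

Richardson extrapolation on the trapezoidal column (denominator 4−1=3):
R(2,1) = 252.11590 + (252.11590 − 275.21808)/3 = 244.41517
R(3,1) = (4·246.20161 − 252.11590) / 3 = 244.23018
R(3,2) = 244.23018 + (244.23018 − 244.41517)/15 = 244.21785

244.218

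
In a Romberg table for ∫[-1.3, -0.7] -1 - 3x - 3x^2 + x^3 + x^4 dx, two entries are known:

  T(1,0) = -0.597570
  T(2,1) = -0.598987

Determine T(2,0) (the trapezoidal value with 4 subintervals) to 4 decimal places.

From T(2,1) = (4·T(2,0) − T(1,0))/3, solve for T(2,0):
4·T(2,0) = 3·(-0.598987) + (-0.597570) = -2.394531
T(2,0) = -0.598633

-0.5986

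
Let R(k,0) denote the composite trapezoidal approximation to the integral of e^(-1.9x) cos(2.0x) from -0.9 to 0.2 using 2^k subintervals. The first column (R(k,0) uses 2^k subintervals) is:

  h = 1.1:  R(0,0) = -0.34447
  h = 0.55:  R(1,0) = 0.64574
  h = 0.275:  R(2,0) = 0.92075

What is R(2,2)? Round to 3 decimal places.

1.015

Richardson extrapolation on the trapezoidal column (denominator 4−1=3):
R(1,1) = (4·0.64574 − (-0.34447)) / 3 = 0.97581
R(2,1) = 0.92075 + (0.92075 − 0.64574)/3 = 1.01242
R(2,2) = 1.01242 + (1.01242 − 0.97581)/15 = 1.01486
(Column j=1 coincides with Simpson's rule on the same nodes.)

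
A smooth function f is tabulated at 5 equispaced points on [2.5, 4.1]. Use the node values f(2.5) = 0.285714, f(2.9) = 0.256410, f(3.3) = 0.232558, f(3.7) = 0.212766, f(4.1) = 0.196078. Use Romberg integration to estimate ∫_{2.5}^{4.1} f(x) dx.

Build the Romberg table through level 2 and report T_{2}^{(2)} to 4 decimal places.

T_{0}^{(0)} (trapezoid, 1 panel, h=1.6000): 0.385434
T_{1}^{(0)} (trapezoid, 2 panels, h=0.8000): 0.378763
T_{2}^{(0)} (trapezoid, 4 panels, h=0.4000): 0.377052
T_{1}^{(1)} = 0.378763 + (0.378763 − 0.385434)/3 = 0.376539
T_{2}^{(1)} = 0.377052 + (0.377052 − 0.378763)/3 = 0.376482
T_{2}^{(2)} = 0.376482 + (0.376482 − 0.376539)/15 = 0.376478

0.3765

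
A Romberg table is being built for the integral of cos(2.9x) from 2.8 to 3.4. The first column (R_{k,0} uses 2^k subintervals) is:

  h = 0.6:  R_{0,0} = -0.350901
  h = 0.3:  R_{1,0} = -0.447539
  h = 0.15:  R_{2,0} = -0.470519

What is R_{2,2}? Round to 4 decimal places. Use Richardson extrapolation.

Richardson extrapolation on the trapezoidal column (denominator 4−1=3):
R_{1,1} = (4·(-0.447539) − (-0.350901)) / 3 = -0.479752
R_{2,1} = (4·(-0.470519) − (-0.447539)) / 3 = -0.478179
R_{2,2} = -0.478179 + (-0.478179 − (-0.479752))/15 = -0.478074

-0.4781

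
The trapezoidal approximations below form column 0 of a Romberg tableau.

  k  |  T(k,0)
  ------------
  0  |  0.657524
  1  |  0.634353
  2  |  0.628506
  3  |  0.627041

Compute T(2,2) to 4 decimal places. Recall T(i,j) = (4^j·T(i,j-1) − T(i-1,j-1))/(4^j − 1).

T(1,1) = 0.634353 + (0.634353 − 0.657524)/3 = 0.626629
T(2,1) = 0.628506 + (0.628506 − 0.634353)/3 = 0.626557
T(2,2) = 0.626557 + (0.626557 − 0.626629)/15 = 0.626552

0.6266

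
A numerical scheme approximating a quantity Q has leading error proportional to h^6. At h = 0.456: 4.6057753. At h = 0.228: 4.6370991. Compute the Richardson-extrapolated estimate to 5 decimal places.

4.63760

The leading error scales as h^6; refining by a factor of 2 reduces it by 2^6 = 64.
Extrapolated value = (64·A(h/2) − A(h)) / (64 − 1)
= (64·4.6370991 − 4.6057753) / 63
= 292.1685671 / 63 = 4.6375963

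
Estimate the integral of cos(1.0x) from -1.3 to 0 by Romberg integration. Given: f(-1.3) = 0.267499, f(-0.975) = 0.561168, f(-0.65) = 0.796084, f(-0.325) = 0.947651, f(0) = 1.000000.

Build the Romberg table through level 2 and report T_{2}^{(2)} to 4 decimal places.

T_{0}^{(0)} (trapezoid, 1 panel, h=1.3000): 0.823874
T_{1}^{(0)} (trapezoid, 2 panels, h=0.6500): 0.929392
T_{2}^{(0)} (trapezoid, 4 panels, h=0.3250): 0.955062
T_{1}^{(1)} = 0.929392 + (0.929392 − 0.823874)/3 = 0.964565
T_{2}^{(1)} = 0.955062 + (0.955062 − 0.929392)/3 = 0.963619
T_{2}^{(2)} = 0.963619 + (0.963619 − 0.964565)/15 = 0.963556

0.9636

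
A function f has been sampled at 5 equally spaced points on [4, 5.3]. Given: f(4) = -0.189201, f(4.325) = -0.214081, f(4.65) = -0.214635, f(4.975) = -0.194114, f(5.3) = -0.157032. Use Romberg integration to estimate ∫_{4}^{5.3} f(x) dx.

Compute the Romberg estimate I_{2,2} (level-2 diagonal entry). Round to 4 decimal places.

I_{0,0} (trapezoid, 1 panel, h=1.3000): -0.225051
I_{1,0} (trapezoid, 2 panels, h=0.6500): -0.252038
I_{2,0} (trapezoid, 4 panels, h=0.3250): -0.258683
I_{1,1} = -0.252038 + (-0.252038 − (-0.225051))/3 = -0.261034
I_{2,1} = -0.258683 + (-0.258683 − (-0.252038))/3 = -0.260898
I_{2,2} = -0.260898 + (-0.260898 − (-0.261034))/15 = -0.260889

-0.2609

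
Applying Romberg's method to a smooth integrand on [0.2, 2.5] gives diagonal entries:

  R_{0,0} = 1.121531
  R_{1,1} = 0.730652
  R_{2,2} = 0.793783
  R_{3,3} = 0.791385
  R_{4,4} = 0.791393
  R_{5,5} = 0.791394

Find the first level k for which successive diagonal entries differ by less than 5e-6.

k = 5

|R_{1,1} − R_{0,0}| = 0.390879 ≥ 5e-6
|R_{2,2} − R_{1,1}| = 0.063131 ≥ 5e-6
|R_{3,3} − R_{2,2}| = 0.002398 ≥ 5e-6
|R_{4,4} − R_{3,3}| = 0.000008 ≥ 5e-6
|R_{5,5} − R_{4,4}| = 0.000001 < 5e-6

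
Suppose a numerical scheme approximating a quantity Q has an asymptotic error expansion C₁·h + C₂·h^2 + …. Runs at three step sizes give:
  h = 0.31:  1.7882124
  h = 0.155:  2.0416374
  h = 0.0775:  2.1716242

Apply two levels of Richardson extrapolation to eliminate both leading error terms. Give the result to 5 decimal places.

2.30379

First eliminate the h term (factor 2^1 = 2):
  B₁ = (2·2.0416374 − 1.7882124)/1 = 2.2950624
  B₂ = (2·2.1716242 − 2.0416374)/1 = 2.3016110
Then eliminate the h^2 term (factor 2^2 = 4):
  (4·2.3016110 − 2.2950624)/3 = 2.3037939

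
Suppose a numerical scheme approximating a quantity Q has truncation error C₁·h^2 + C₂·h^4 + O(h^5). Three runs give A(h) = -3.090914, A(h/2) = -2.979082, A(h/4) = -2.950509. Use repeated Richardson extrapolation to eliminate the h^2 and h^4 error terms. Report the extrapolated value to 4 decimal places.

First eliminate the h^2 term (factor 2^2 = 4):
  B₁ = (4·(-2.979082) − (-3.090914))/3 = -2.941805
  B₂ = (4·(-2.950509) − (-2.979082))/3 = -2.940985
Then eliminate the h^4 term (factor 2^4 = 16):
  (16·(-2.940985) − (-2.941805))/15 = -2.940930

-2.9409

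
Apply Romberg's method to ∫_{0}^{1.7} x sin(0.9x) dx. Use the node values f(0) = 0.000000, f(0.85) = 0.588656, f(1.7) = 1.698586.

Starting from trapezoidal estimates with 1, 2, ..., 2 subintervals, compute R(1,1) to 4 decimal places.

1.1484

R(0,0) (trapezoid, 1 panel, h=1.7000): 1.443798
R(1,0) (trapezoid, 2 panels, h=0.8500): 1.222257
R(1,1) = 1.222257 + (1.222257 − 1.443798)/3 = 1.148410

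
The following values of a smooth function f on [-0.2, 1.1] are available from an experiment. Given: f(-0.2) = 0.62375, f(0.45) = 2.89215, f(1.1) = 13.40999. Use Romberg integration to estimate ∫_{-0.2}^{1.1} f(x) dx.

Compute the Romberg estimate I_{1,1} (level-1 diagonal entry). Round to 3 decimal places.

5.547

I_{0,0} (trapezoid, 1 panel, h=1.3000): 9.12193
I_{1,0} (trapezoid, 2 panels, h=0.6500): 6.44086
I_{1,1} = 6.44086 + (6.44086 − 9.12193)/3 = 5.54717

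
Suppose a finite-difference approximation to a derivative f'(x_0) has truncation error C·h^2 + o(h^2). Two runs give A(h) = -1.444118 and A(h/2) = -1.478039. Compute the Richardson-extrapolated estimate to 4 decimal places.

Extrapolated value = (4·A(h/2) − A(h)) / (4 − 1)
= (4·(-1.478039) − (-1.444118)) / 3
= -4.468038 / 3 = -1.489346

-1.4893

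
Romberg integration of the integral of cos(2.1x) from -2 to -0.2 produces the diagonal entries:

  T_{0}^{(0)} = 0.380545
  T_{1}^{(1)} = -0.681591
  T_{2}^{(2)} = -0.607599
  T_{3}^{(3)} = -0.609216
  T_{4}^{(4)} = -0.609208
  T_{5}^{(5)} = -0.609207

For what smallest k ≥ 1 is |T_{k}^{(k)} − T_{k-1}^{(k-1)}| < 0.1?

|T_{1}^{(1)} − T_{0}^{(0)}| = 1.062136 ≥ 0.1
|T_{2}^{(2)} − T_{1}^{(1)}| = 0.073992 < 0.1

k = 2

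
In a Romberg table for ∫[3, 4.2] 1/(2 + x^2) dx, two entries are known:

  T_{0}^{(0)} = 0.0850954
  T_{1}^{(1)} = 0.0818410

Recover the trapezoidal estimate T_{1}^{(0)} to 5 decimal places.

From T_{1}^{(1)} = (4·T_{1}^{(0)} − T_{0}^{(0)})/3, solve for T_{1}^{(0)}:
4·T_{1}^{(0)} = 3·0.0818410 + 0.0850954 = 0.3306184
T_{1}^{(0)} = 0.0826546

0.08265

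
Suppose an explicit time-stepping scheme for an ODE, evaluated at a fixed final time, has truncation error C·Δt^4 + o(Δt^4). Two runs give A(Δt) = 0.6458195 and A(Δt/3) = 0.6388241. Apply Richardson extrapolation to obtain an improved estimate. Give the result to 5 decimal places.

The leading error scales as Δt^4; refining by a factor of 3 reduces it by 3^4 = 81.
Extrapolated value = (81·A(Δt/3) − A(Δt)) / (81 − 1)
= (81·0.6388241 − 0.6458195) / 80
= 51.0989326 / 80 = 0.6387367

0.63874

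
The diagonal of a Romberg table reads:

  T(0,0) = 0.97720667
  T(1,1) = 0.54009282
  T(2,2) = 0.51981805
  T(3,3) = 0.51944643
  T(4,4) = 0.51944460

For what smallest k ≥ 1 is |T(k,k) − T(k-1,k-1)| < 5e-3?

k = 3

|T(1,1) − T(0,0)| = 0.43711385 ≥ 5e-3
|T(2,2) − T(1,1)| = 0.02027477 ≥ 5e-3
|T(3,3) − T(2,2)| = 0.00037162 < 5e-3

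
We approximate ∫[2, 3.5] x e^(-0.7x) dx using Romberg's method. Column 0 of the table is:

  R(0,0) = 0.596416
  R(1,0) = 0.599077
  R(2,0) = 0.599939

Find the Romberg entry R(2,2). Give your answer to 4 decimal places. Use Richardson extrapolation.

Richardson extrapolation on the trapezoidal column (denominator 4−1=3):
R(1,1) = (4·0.599077 − 0.596416) / 3 = 0.599964
R(2,1) = 0.599939 + (0.599939 − 0.599077)/3 = 0.600226
R(2,2) = (16·0.600226 − 0.599964) / 15 = 0.600243

0.6002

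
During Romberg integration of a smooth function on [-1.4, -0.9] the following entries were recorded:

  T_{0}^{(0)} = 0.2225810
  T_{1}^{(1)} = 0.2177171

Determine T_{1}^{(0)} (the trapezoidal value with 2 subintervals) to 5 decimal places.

0.21893

From T_{1}^{(1)} = (4·T_{1}^{(0)} − T_{0}^{(0)})/3, solve for T_{1}^{(0)}:
4·T_{1}^{(0)} = 3·0.2177171 + 0.2225810 = 0.8757323
T_{1}^{(0)} = 0.2189331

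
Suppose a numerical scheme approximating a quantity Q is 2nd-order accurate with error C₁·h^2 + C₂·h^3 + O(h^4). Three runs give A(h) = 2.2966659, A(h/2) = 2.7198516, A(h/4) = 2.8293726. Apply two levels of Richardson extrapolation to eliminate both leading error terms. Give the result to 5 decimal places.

2.86659

First eliminate the h^2 term (factor 2^2 = 4):
  B₁ = (4·2.7198516 − 2.2966659)/3 = 2.8609135
  B₂ = (4·2.8293726 − 2.7198516)/3 = 2.8658796
Then eliminate the h^3 term (factor 2^3 = 8):
  (8·2.8658796 − 2.8609135)/7 = 2.8665890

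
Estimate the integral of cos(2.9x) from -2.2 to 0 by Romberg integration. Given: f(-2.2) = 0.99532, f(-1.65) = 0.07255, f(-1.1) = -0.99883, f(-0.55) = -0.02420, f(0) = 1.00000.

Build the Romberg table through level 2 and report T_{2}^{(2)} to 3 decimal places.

0.086

T_{0}^{(0)} (trapezoid, 1 panel, h=2.2000): 2.19485
T_{1}^{(0)} (trapezoid, 2 panels, h=1.1000): -0.00129
T_{2}^{(0)} (trapezoid, 4 panels, h=0.5500): 0.02595
T_{1}^{(1)} = -0.00129 + (-0.00129 − 2.19485)/3 = -0.73334
T_{2}^{(1)} = 0.02595 + (0.02595 − (-0.00129))/3 = 0.03503
T_{2}^{(2)} = 0.03503 + (0.03503 − (-0.73334))/15 = 0.08625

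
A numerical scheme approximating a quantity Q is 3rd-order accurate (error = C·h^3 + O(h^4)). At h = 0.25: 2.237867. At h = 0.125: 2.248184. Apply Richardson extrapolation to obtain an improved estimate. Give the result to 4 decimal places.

2.2497

The leading error scales as h^3; refining by a factor of 2 reduces it by 2^3 = 8.
Extrapolated value = (8·A(h/2) − A(h)) / (8 − 1)
= (8·2.248184 − 2.237867) / 7
= 15.747605 / 7 = 2.249658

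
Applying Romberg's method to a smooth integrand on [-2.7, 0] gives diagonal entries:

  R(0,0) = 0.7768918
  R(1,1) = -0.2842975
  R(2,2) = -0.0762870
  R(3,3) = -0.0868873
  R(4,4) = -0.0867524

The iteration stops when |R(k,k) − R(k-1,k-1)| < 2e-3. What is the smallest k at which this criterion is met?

|R(1,1) − R(0,0)| = 1.0611893 ≥ 2e-3
|R(2,2) − R(1,1)| = 0.2080105 ≥ 2e-3
|R(3,3) − R(2,2)| = 0.0106003 ≥ 2e-3
|R(4,4) − R(3,3)| = 0.0001349 < 2e-3

k = 4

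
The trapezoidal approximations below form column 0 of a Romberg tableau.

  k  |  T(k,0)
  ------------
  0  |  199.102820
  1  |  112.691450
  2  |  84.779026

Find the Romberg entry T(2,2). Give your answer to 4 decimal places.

74.9140

Richardson extrapolation on the trapezoidal column (denominator 4−1=3):
T(1,1) = (4·112.691450 − 199.102820) / 3 = 83.887660
T(2,1) = (4·84.779026 − 112.691450) / 3 = 75.474885
T(2,2) = (16·75.474885 − 83.887660) / 15 = 74.914033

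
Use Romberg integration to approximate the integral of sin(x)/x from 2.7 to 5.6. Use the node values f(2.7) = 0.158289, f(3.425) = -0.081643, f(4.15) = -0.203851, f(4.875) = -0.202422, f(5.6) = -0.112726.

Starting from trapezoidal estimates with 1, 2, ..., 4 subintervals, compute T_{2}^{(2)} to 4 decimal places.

T_{0}^{(0)} (trapezoid, 1 panel, h=2.9000): 0.066066
T_{1}^{(0)} (trapezoid, 2 panels, h=1.4500): -0.262551
T_{2}^{(0)} (trapezoid, 4 panels, h=0.7250): -0.337223
T_{1}^{(1)} = -0.262551 + (-0.262551 − 0.066066)/3 = -0.372090
T_{2}^{(1)} = -0.337223 + (-0.337223 − (-0.262551))/3 = -0.362114
T_{2}^{(2)} = -0.362114 + (-0.362114 − (-0.372090))/15 = -0.361449

-0.3614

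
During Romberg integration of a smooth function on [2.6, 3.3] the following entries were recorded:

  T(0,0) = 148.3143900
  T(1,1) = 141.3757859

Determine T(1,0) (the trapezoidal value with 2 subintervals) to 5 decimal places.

From T(1,1) = (4·T(1,0) − T(0,0))/3, solve for T(1,0):
4·T(1,0) = 3·141.3757859 + 148.3143900 = 572.4417477
T(1,0) = 143.1104369

143.11044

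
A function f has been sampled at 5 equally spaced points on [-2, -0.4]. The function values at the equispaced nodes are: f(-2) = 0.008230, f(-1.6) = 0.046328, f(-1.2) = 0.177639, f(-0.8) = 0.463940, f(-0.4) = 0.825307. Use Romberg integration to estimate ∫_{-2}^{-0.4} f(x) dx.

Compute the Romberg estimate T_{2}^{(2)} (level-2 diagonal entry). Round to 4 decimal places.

0.4319

T_{0}^{(0)} (trapezoid, 1 panel, h=1.6000): 0.666830
T_{1}^{(0)} (trapezoid, 2 panels, h=0.8000): 0.475526
T_{2}^{(0)} (trapezoid, 4 panels, h=0.4000): 0.441870
T_{1}^{(1)} = 0.475526 + (0.475526 − 0.666830)/3 = 0.411758
T_{2}^{(1)} = 0.441870 + (0.441870 − 0.475526)/3 = 0.430651
T_{2}^{(2)} = 0.430651 + (0.430651 − 0.411758)/15 = 0.431911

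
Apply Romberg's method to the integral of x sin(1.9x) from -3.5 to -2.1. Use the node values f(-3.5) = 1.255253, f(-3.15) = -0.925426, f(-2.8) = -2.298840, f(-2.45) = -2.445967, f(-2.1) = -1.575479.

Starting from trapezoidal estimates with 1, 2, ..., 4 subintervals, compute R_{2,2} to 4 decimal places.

-2.1422

R_{0,0} (trapezoid, 1 panel, h=1.4000): -0.224158
R_{1,0} (trapezoid, 2 panels, h=0.7000): -1.721267
R_{2,0} (trapezoid, 4 panels, h=0.3500): -2.040621
R_{1,1} = -1.721267 + (-1.721267 − (-0.224158))/3 = -2.220303
R_{2,1} = -2.040621 + (-2.040621 − (-1.721267))/3 = -2.147072
R_{2,2} = -2.147072 + (-2.147072 − (-2.220303))/15 = -2.142190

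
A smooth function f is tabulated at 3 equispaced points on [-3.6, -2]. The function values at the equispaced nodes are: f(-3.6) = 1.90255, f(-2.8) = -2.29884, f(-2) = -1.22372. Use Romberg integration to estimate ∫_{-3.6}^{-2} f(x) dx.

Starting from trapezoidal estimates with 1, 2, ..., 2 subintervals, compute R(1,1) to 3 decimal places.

-2.271

R(0,0) (trapezoid, 1 panel, h=1.6000): 0.54306
R(1,0) (trapezoid, 2 panels, h=0.8000): -1.56754
R(1,1) = -1.56754 + (-1.56754 − 0.54306)/3 = -2.27107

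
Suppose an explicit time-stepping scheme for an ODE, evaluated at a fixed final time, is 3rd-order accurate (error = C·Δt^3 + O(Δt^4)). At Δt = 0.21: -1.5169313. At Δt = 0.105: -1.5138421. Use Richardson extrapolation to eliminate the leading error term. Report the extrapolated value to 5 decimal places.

Extrapolated value = (8·A(Δt/2) − A(Δt)) / (8 − 1)
= (8·(-1.5138421) − (-1.5169313)) / 7
= -10.5938055 / 7 = -1.5134008

-1.51340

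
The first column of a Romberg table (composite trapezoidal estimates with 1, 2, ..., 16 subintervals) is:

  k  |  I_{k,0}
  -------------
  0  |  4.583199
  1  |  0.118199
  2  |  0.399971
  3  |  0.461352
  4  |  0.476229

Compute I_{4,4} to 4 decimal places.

I_{1,1} = 0.118199 + (0.118199 − 4.583199)/3 = -1.370134
I_{2,1} = (4·0.399971 − 0.118199) / 3 = 0.493895
I_{3,1} = 0.461352 + (0.461352 − 0.399971)/3 = 0.481812
I_{4,1} = 0.476229 + (0.476229 − 0.461352)/3 = 0.481188
I_{2,2} = (16·0.493895 − (-1.370134)) / 15 = 0.618164
I_{3,2} = (16·0.481812 − 0.493895) / 15 = 0.481006
I_{4,2} = (16·0.481188 − 0.481812) / 15 = 0.481146
I_{3,3} = 0.481006 + (0.481006 − 0.618164)/63 = 0.478829
I_{4,3} = (64·0.481146 − 0.481006) / 63 = 0.481148
I_{4,4} = 0.481148 + (0.481148 − 0.478829)/255 = 0.481157
(Column j=1 coincides with Simpson's rule on the same nodes.)

0.4812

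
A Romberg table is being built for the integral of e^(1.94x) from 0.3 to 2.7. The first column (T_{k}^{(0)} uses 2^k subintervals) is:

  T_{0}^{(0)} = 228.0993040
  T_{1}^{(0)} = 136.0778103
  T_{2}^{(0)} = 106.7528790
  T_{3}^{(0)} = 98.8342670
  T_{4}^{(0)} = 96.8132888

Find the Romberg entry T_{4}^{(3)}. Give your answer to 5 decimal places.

T_{2}^{(1)} = 106.7528790 + (106.7528790 − 136.0778103)/3 = 96.9779019
T_{3}^{(1)} = 98.8342670 + (98.8342670 − 106.7528790)/3 = 96.1947297
T_{4}^{(1)} = 96.8132888 + (96.8132888 − 98.8342670)/3 = 96.1396294
T_{3}^{(2)} = (16·96.1947297 − 96.9779019) / 15 = 96.1425182
T_{4}^{(2)} = (16·96.1396294 − 96.1947297) / 15 = 96.1359560
T_{4}^{(3)} = (64·96.1359560 − 96.1425182) / 63 = 96.1358518

96.13585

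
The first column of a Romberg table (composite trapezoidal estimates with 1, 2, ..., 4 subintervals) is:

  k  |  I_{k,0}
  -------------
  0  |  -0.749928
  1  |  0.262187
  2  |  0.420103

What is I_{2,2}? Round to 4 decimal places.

0.4643

Richardson extrapolation on the trapezoidal column (denominator 4−1=3):
I_{1,1} = 0.262187 + (0.262187 − (-0.749928))/3 = 0.599559
I_{2,1} = (4·0.420103 − 0.262187) / 3 = 0.472742
I_{2,2} = (16·0.472742 − 0.599559) / 15 = 0.464288
(Column j=1 coincides with Simpson's rule on the same nodes.)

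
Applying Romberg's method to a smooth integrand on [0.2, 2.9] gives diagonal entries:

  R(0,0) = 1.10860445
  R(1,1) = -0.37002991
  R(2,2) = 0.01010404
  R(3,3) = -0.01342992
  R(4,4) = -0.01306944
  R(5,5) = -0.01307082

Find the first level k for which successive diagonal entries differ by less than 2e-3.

k = 4

|R(1,1) − R(0,0)| = 1.47863436 ≥ 2e-3
|R(2,2) − R(1,1)| = 0.38013395 ≥ 2e-3
|R(3,3) − R(2,2)| = 0.02353396 ≥ 2e-3
|R(4,4) − R(3,3)| = 0.00036048 < 2e-3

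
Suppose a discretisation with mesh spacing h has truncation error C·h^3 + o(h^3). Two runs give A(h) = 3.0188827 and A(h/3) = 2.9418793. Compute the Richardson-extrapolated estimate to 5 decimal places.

2.93892

Extrapolated value = (27·A(h/3) − A(h)) / (27 − 1)
= (27·2.9418793 − 3.0188827) / 26
= 76.4118584 / 26 = 2.9389176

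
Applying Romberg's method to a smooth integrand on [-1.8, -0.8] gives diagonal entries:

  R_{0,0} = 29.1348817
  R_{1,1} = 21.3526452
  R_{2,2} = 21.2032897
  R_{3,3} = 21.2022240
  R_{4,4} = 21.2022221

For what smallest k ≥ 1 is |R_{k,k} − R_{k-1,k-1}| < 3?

k = 2

|R_{1,1} − R_{0,0}| = 7.7822365 ≥ 3
|R_{2,2} − R_{1,1}| = 0.1493555 < 3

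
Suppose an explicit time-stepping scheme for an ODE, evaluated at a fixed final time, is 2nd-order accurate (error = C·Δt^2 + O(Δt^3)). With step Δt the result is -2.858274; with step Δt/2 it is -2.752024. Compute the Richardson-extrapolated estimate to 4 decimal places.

The leading error scales as Δt^2; refining by a factor of 2 reduces it by 2^2 = 4.
Extrapolated value = (4·A(Δt/2) − A(Δt)) / (4 − 1)
= (4·(-2.752024) − (-2.858274)) / 3
= -8.149822 / 3 = -2.716607

-2.7166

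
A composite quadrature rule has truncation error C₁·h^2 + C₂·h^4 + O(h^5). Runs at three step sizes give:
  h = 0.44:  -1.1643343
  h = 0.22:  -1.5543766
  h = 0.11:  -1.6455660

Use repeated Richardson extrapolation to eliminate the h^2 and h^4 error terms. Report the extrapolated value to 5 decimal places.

First eliminate the h^2 term (factor 2^2 = 4):
  B₁ = (4·(-1.5543766) − (-1.1643343))/3 = -1.6843907
  B₂ = (4·(-1.6455660) − (-1.5543766))/3 = -1.6759625
Then eliminate the h^4 term (factor 2^4 = 16):
  (16·(-1.6759625) − (-1.6843907))/15 = -1.6754006

-1.67540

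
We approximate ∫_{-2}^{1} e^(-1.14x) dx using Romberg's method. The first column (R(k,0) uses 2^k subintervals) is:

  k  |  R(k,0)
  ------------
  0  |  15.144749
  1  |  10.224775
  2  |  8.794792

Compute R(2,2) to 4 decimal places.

Richardson extrapolation on the trapezoidal column (denominator 4−1=3):
R(1,1) = 10.224775 + (10.224775 − 15.144749)/3 = 8.584784
R(2,1) = (4·8.794792 − 10.224775) / 3 = 8.318131
R(2,2) = 8.318131 + (8.318131 − 8.584784)/15 = 8.300354

8.3004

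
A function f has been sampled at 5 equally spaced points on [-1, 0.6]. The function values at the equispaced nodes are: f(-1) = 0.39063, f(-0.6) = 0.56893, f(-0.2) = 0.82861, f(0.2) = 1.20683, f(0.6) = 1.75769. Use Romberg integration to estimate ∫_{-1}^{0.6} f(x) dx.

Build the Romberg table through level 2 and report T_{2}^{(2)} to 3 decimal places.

1.454

T_{0}^{(0)} (trapezoid, 1 panel, h=1.6000): 1.71866
T_{1}^{(0)} (trapezoid, 2 panels, h=0.8000): 1.52222
T_{2}^{(0)} (trapezoid, 4 panels, h=0.4000): 1.47141
T_{1}^{(1)} = 1.52222 + (1.52222 − 1.71866)/3 = 1.45674
T_{2}^{(1)} = 1.47141 + (1.47141 − 1.52222)/3 = 1.45447
T_{2}^{(2)} = 1.45447 + (1.45447 − 1.45674)/15 = 1.45432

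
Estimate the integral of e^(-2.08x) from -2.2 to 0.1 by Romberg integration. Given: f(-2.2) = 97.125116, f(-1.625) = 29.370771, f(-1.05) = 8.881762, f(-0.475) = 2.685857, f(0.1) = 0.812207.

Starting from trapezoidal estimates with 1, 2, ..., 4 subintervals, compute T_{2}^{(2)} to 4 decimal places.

T_{0}^{(0)} (trapezoid, 1 panel, h=2.3000): 112.627921
T_{1}^{(0)} (trapezoid, 2 panels, h=1.1500): 66.527987
T_{2}^{(0)} (trapezoid, 4 panels, h=0.5750): 51.696555
T_{1}^{(1)} = 66.527987 + (66.527987 − 112.627921)/3 = 51.161342
T_{2}^{(1)} = 51.696555 + (51.696555 − 66.527987)/3 = 46.752744
T_{2}^{(2)} = 46.752744 + (46.752744 − 51.161342)/15 = 46.458837

46.4588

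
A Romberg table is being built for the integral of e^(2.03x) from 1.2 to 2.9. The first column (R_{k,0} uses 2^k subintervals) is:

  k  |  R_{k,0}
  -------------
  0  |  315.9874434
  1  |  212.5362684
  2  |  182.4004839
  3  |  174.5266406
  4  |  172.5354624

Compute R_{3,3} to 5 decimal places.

171.87017

Richardson extrapolation on the trapezoidal column (denominator 4−1=3):
R_{1,1} = 212.5362684 + (212.5362684 − 315.9874434)/3 = 178.0525434
R_{2,1} = (4·182.4004839 − 212.5362684) / 3 = 172.3552224
R_{3,1} = 174.5266406 + (174.5266406 − 182.4004839)/3 = 171.9020262
R_{2,2} = 172.3552224 + (172.3552224 − 178.0525434)/15 = 171.9754010
R_{3,2} = (16·171.9020262 − 172.3552224) / 15 = 171.8718131
R_{3,3} = (64·171.8718131 − 171.9754010) / 63 = 171.8701688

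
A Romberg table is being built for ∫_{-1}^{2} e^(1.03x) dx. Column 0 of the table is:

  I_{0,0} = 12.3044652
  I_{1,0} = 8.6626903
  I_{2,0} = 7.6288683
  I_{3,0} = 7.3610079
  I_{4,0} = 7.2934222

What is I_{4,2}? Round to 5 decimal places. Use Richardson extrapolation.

7.27084

Richardson extrapolation on the trapezoidal column (denominator 4−1=3):
I_{3,1} = 7.3610079 + (7.3610079 − 7.6288683)/3 = 7.2717211
I_{4,1} = 7.2934222 + (7.2934222 − 7.3610079)/3 = 7.2708936
I_{4,2} = (16·7.2708936 − 7.2717211) / 15 = 7.2708384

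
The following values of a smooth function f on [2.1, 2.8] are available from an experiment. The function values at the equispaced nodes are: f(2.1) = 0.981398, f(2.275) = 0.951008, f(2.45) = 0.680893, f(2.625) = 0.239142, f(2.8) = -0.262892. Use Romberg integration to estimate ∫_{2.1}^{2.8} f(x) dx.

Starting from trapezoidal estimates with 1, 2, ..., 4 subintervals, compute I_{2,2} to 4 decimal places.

0.3989

I_{0,0} (trapezoid, 1 panel, h=0.7000): 0.251477
I_{1,0} (trapezoid, 2 panels, h=0.3500): 0.364051
I_{2,0} (trapezoid, 4 panels, h=0.1750): 0.390302
I_{1,1} = 0.364051 + (0.364051 − 0.251477)/3 = 0.401576
I_{2,1} = 0.390302 + (0.390302 − 0.364051)/3 = 0.399052
I_{2,2} = 0.399052 + (0.399052 − 0.401576)/15 = 0.398884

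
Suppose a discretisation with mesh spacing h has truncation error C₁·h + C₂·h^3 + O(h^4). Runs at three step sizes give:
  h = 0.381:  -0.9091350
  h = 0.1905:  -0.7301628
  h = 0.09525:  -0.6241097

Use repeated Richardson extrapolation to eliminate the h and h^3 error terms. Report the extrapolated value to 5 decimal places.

First eliminate the h term (factor 2^1 = 2):
  B₁ = (2·(-0.7301628) − (-0.9091350))/1 = -0.5511906
  B₂ = (2·(-0.6241097) − (-0.7301628))/1 = -0.5180566
Then eliminate the h^3 term (factor 2^3 = 8):
  (8·(-0.5180566) − (-0.5511906))/7 = -0.5133232

-0.51332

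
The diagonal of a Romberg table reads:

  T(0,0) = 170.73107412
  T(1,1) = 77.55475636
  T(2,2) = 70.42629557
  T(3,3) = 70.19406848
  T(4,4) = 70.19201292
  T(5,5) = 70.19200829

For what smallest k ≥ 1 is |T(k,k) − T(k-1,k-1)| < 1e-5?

k = 5

|T(1,1) − T(0,0)| = 93.17631776 ≥ 1e-5
|T(2,2) − T(1,1)| = 7.12846079 ≥ 1e-5
|T(3,3) − T(2,2)| = 0.23222709 ≥ 1e-5
|T(4,4) − T(3,3)| = 0.00205556 ≥ 1e-5
|T(5,5) − T(4,4)| = 0.00000463 < 1e-5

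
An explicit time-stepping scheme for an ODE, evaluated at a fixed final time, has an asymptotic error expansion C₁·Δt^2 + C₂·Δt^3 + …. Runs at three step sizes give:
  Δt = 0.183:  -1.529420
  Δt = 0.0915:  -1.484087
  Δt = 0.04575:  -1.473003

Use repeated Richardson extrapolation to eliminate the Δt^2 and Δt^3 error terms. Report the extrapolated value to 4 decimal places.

-1.4694

First eliminate the Δt^2 term (factor 2^2 = 4):
  B₁ = (4·(-1.484087) − (-1.529420))/3 = -1.468976
  B₂ = (4·(-1.473003) − (-1.484087))/3 = -1.469308
Then eliminate the Δt^3 term (factor 2^3 = 8):
  (8·(-1.469308) − (-1.468976))/7 = -1.469355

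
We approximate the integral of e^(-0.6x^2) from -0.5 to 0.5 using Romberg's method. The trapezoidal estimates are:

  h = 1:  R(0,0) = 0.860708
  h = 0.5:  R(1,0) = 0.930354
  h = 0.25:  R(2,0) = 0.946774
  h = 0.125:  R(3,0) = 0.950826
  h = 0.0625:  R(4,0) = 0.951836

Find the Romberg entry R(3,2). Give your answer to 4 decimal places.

0.9522

Richardson extrapolation on the trapezoidal column (denominator 4−1=3):
R(2,1) = 0.946774 + (0.946774 − 0.930354)/3 = 0.952247
R(3,1) = (4·0.950826 − 0.946774) / 3 = 0.952177
R(3,2) = 0.952177 + (0.952177 − 0.952247)/15 = 0.952172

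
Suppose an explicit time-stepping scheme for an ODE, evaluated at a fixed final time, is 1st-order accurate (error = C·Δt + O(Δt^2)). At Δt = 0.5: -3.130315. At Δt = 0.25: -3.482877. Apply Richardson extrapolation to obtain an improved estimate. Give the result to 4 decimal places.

Extrapolated value = (2·A(Δt/2) − A(Δt)) / (2 − 1)
= (2·(-3.482877) − (-3.130315)) / 1
= -3.835439 / 1 = -3.835439

-3.8354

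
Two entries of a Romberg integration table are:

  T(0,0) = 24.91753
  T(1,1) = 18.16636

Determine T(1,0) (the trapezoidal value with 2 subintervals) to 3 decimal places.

19.854

From T(1,1) = (4·T(1,0) − T(0,0))/3, solve for T(1,0):
4·T(1,0) = 3·18.16636 + 24.91753 = 79.41661
T(1,0) = 19.85415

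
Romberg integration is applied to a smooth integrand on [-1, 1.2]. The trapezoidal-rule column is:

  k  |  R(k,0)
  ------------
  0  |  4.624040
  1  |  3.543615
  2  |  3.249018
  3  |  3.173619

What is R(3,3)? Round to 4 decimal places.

3.1483

R(1,1) = 3.543615 + (3.543615 − 4.624040)/3 = 3.183473
R(2,1) = (4·3.249018 − 3.543615) / 3 = 3.150819
R(3,1) = (4·3.173619 − 3.249018) / 3 = 3.148486
R(2,2) = (16·3.150819 − 3.183473) / 15 = 3.148642
R(3,2) = (16·3.148486 − 3.150819) / 15 = 3.148330
R(3,3) = (64·3.148330 − 3.148642) / 63 = 3.148325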